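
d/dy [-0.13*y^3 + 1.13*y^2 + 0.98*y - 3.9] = -0.39*y^2 + 2.26*y + 0.98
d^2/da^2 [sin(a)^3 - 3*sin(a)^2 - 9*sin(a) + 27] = -9*sin(a)^3 + 12*sin(a)^2 + 15*sin(a) - 6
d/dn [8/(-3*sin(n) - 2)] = 24*cos(n)/(3*sin(n) + 2)^2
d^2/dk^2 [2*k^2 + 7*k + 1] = 4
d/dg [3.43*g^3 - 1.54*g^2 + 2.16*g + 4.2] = 10.29*g^2 - 3.08*g + 2.16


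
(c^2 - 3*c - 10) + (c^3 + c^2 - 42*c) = c^3 + 2*c^2 - 45*c - 10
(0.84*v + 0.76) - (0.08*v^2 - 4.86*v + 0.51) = -0.08*v^2 + 5.7*v + 0.25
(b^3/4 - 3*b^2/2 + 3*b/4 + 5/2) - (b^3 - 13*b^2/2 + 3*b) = -3*b^3/4 + 5*b^2 - 9*b/4 + 5/2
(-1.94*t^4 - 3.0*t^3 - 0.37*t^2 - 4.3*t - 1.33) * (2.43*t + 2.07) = -4.7142*t^5 - 11.3058*t^4 - 7.1091*t^3 - 11.2149*t^2 - 12.1329*t - 2.7531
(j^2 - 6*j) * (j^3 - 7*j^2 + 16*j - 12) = j^5 - 13*j^4 + 58*j^3 - 108*j^2 + 72*j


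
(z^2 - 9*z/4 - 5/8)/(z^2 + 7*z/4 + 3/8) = (2*z - 5)/(2*z + 3)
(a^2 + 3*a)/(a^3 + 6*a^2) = (a + 3)/(a*(a + 6))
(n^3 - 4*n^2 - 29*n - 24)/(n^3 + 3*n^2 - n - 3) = (n - 8)/(n - 1)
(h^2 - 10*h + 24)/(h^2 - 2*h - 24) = (h - 4)/(h + 4)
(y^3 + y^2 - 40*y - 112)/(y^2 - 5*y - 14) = (y^2 + 8*y + 16)/(y + 2)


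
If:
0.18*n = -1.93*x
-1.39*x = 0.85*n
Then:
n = 0.00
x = 0.00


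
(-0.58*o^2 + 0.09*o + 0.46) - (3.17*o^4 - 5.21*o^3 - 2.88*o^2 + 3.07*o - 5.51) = -3.17*o^4 + 5.21*o^3 + 2.3*o^2 - 2.98*o + 5.97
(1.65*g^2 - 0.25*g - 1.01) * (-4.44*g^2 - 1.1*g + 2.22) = -7.326*g^4 - 0.705*g^3 + 8.4224*g^2 + 0.556*g - 2.2422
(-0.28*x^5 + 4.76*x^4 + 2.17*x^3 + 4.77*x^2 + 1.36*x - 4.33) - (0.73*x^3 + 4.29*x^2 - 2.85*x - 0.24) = -0.28*x^5 + 4.76*x^4 + 1.44*x^3 + 0.48*x^2 + 4.21*x - 4.09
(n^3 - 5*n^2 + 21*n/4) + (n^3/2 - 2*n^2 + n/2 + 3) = 3*n^3/2 - 7*n^2 + 23*n/4 + 3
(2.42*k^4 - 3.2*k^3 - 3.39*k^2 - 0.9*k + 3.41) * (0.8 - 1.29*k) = -3.1218*k^5 + 6.064*k^4 + 1.8131*k^3 - 1.551*k^2 - 5.1189*k + 2.728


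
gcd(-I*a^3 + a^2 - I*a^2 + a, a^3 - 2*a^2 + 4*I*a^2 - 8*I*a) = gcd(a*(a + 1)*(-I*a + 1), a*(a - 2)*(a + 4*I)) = a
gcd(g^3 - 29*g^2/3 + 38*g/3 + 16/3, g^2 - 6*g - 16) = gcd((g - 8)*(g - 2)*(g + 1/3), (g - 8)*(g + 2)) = g - 8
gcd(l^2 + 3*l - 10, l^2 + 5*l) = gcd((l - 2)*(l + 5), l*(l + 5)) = l + 5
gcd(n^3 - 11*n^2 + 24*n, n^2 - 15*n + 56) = n - 8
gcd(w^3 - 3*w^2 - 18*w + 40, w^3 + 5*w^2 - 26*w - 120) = w^2 - w - 20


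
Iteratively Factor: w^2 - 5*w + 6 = (w - 2)*(w - 3)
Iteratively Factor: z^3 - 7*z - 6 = (z + 1)*(z^2 - z - 6) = (z - 3)*(z + 1)*(z + 2)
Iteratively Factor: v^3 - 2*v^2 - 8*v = (v + 2)*(v^2 - 4*v) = v*(v + 2)*(v - 4)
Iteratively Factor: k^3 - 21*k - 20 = (k - 5)*(k^2 + 5*k + 4) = (k - 5)*(k + 1)*(k + 4)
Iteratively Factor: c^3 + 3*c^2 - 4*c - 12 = (c + 3)*(c^2 - 4) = (c - 2)*(c + 3)*(c + 2)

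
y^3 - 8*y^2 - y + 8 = (y - 8)*(y - 1)*(y + 1)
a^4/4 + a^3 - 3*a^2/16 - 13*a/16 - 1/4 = (a/4 + 1)*(a - 1)*(a + 1/2)^2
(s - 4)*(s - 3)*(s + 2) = s^3 - 5*s^2 - 2*s + 24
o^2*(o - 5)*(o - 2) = o^4 - 7*o^3 + 10*o^2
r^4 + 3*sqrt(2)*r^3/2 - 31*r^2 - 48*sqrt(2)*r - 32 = (r - 4*sqrt(2))*(r + sqrt(2)/2)*(r + sqrt(2))*(r + 4*sqrt(2))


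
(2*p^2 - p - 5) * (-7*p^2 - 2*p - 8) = -14*p^4 + 3*p^3 + 21*p^2 + 18*p + 40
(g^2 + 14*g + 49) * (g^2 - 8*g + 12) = g^4 + 6*g^3 - 51*g^2 - 224*g + 588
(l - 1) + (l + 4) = 2*l + 3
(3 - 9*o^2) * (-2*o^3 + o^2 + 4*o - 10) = 18*o^5 - 9*o^4 - 42*o^3 + 93*o^2 + 12*o - 30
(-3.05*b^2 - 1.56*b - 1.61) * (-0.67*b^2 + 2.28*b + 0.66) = 2.0435*b^4 - 5.9088*b^3 - 4.4911*b^2 - 4.7004*b - 1.0626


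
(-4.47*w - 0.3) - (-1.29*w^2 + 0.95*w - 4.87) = 1.29*w^2 - 5.42*w + 4.57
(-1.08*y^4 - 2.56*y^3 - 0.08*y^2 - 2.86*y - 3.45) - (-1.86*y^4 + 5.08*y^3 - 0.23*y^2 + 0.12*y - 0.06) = 0.78*y^4 - 7.64*y^3 + 0.15*y^2 - 2.98*y - 3.39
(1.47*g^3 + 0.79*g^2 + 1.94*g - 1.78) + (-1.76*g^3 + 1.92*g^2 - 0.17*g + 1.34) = -0.29*g^3 + 2.71*g^2 + 1.77*g - 0.44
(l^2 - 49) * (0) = 0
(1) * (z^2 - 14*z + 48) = z^2 - 14*z + 48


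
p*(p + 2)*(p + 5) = p^3 + 7*p^2 + 10*p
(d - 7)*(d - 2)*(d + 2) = d^3 - 7*d^2 - 4*d + 28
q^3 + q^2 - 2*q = q*(q - 1)*(q + 2)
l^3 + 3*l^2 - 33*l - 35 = (l - 5)*(l + 1)*(l + 7)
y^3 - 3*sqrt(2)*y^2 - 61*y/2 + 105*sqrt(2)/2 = (y - 5*sqrt(2))*(y - 3*sqrt(2)/2)*(y + 7*sqrt(2)/2)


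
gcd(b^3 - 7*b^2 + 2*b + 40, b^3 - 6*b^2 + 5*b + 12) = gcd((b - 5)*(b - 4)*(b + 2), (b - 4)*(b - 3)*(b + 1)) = b - 4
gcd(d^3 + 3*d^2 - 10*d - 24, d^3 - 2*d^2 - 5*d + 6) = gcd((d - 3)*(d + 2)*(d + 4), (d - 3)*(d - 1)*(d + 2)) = d^2 - d - 6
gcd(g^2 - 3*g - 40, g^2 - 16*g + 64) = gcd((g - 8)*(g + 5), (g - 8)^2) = g - 8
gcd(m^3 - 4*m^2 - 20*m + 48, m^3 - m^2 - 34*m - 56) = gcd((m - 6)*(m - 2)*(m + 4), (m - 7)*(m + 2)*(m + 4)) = m + 4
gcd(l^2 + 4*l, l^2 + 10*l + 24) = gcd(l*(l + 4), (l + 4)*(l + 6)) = l + 4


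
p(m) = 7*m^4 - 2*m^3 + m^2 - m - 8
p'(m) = 28*m^3 - 6*m^2 + 2*m - 1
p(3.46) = 920.90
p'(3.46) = 1093.90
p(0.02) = -8.02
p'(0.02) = -0.96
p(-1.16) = 10.30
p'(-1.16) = -55.10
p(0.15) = -8.13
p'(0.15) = -0.74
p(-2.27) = 208.68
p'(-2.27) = -363.98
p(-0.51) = -6.49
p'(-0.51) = -7.29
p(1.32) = 9.07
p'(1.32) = 55.58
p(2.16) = 126.72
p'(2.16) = 257.50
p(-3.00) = 625.00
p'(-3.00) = -817.00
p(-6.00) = 9538.00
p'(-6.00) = -6277.00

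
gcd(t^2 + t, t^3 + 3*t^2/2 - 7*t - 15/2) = t + 1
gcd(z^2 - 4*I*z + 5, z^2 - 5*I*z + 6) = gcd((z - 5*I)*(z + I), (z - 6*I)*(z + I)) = z + I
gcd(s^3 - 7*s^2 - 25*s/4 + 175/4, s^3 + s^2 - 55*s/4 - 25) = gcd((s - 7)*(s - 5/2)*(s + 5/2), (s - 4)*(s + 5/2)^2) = s + 5/2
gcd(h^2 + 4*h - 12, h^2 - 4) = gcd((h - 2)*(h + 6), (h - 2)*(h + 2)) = h - 2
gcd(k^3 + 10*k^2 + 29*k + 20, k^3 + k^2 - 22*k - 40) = k + 4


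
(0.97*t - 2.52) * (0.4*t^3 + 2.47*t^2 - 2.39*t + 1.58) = 0.388*t^4 + 1.3879*t^3 - 8.5427*t^2 + 7.5554*t - 3.9816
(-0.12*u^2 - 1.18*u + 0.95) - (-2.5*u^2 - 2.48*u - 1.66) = 2.38*u^2 + 1.3*u + 2.61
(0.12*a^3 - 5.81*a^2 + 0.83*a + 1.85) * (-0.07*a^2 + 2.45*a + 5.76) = -0.0084*a^5 + 0.7007*a^4 - 13.6014*a^3 - 31.5616*a^2 + 9.3133*a + 10.656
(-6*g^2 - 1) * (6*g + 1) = -36*g^3 - 6*g^2 - 6*g - 1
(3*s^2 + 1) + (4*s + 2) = 3*s^2 + 4*s + 3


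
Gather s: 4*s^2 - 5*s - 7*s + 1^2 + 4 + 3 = 4*s^2 - 12*s + 8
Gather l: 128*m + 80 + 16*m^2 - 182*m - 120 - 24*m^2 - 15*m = -8*m^2 - 69*m - 40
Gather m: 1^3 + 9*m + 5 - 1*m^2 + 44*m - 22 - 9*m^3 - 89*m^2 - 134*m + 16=-9*m^3 - 90*m^2 - 81*m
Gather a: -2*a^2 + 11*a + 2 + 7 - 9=-2*a^2 + 11*a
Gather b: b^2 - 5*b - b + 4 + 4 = b^2 - 6*b + 8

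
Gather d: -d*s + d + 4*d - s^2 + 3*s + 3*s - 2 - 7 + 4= d*(5 - s) - s^2 + 6*s - 5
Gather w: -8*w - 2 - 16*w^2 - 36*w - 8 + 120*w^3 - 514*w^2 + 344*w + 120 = 120*w^3 - 530*w^2 + 300*w + 110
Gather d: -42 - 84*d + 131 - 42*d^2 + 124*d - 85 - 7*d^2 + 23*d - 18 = -49*d^2 + 63*d - 14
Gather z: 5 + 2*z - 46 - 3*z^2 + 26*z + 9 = -3*z^2 + 28*z - 32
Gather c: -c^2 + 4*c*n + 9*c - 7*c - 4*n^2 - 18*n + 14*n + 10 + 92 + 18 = -c^2 + c*(4*n + 2) - 4*n^2 - 4*n + 120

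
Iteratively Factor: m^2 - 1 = (m - 1)*(m + 1)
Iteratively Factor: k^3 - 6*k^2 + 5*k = (k - 1)*(k^2 - 5*k) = (k - 5)*(k - 1)*(k)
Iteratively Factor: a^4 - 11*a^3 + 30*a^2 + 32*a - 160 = (a - 4)*(a^3 - 7*a^2 + 2*a + 40) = (a - 4)^2*(a^2 - 3*a - 10) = (a - 5)*(a - 4)^2*(a + 2)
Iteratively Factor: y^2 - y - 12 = (y - 4)*(y + 3)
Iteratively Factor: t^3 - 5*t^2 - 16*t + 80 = (t + 4)*(t^2 - 9*t + 20) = (t - 4)*(t + 4)*(t - 5)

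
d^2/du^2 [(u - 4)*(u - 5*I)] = 2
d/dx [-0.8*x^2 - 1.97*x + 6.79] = -1.6*x - 1.97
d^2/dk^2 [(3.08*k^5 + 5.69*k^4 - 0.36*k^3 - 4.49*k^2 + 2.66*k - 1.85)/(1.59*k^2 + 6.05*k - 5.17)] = (46.719288*k^7 + 502.818738*k^6 + 1225.504698*k^5 - 1921.165092*k^4 - 1133.534214*k^3 + 1643.09406*k^2 - 33.314886*k - 239.468262)/(4.019679*k^6 + 45.885015*k^5 + 135.383094*k^4 - 76.951765*k^3 - 440.207922*k^2 + 485.129535*k - 138.188413)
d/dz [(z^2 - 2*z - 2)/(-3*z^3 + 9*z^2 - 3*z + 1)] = (3*z^4 - 12*z^3 - 3*z^2 + 38*z - 8)/(9*z^6 - 54*z^5 + 99*z^4 - 60*z^3 + 27*z^2 - 6*z + 1)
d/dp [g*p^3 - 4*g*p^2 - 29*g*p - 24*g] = g*(3*p^2 - 8*p - 29)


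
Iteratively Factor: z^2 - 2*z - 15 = (z + 3)*(z - 5)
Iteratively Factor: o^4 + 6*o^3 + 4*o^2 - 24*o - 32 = (o + 4)*(o^3 + 2*o^2 - 4*o - 8) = (o + 2)*(o + 4)*(o^2 - 4) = (o + 2)^2*(o + 4)*(o - 2)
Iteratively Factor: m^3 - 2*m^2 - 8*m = (m - 4)*(m^2 + 2*m) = (m - 4)*(m + 2)*(m)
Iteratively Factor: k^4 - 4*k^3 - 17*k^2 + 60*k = (k)*(k^3 - 4*k^2 - 17*k + 60) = k*(k + 4)*(k^2 - 8*k + 15) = k*(k - 5)*(k + 4)*(k - 3)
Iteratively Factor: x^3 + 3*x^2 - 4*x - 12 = (x + 3)*(x^2 - 4) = (x + 2)*(x + 3)*(x - 2)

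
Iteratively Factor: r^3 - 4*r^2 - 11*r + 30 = (r - 2)*(r^2 - 2*r - 15) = (r - 5)*(r - 2)*(r + 3)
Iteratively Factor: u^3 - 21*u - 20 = (u + 1)*(u^2 - u - 20) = (u - 5)*(u + 1)*(u + 4)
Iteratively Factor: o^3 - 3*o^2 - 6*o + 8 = (o - 4)*(o^2 + o - 2) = (o - 4)*(o - 1)*(o + 2)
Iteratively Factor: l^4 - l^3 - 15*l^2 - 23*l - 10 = (l + 1)*(l^3 - 2*l^2 - 13*l - 10) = (l - 5)*(l + 1)*(l^2 + 3*l + 2) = (l - 5)*(l + 1)^2*(l + 2)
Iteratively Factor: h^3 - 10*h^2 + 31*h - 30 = (h - 3)*(h^2 - 7*h + 10) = (h - 3)*(h - 2)*(h - 5)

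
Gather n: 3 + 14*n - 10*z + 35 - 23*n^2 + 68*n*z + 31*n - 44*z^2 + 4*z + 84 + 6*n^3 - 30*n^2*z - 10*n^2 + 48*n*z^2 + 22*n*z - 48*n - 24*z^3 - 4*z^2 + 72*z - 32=6*n^3 + n^2*(-30*z - 33) + n*(48*z^2 + 90*z - 3) - 24*z^3 - 48*z^2 + 66*z + 90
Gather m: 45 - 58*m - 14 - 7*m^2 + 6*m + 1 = -7*m^2 - 52*m + 32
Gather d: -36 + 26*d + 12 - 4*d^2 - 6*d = -4*d^2 + 20*d - 24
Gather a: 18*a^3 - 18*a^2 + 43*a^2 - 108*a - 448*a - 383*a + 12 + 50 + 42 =18*a^3 + 25*a^2 - 939*a + 104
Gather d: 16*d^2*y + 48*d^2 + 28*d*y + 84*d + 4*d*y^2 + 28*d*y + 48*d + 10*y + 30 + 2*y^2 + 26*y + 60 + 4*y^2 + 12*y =d^2*(16*y + 48) + d*(4*y^2 + 56*y + 132) + 6*y^2 + 48*y + 90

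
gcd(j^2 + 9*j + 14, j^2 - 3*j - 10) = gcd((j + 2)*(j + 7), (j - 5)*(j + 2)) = j + 2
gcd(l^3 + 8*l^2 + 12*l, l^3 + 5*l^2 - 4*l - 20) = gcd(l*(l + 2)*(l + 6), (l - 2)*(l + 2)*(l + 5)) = l + 2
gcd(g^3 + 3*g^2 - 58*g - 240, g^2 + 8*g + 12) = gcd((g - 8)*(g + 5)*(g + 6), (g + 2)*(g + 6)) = g + 6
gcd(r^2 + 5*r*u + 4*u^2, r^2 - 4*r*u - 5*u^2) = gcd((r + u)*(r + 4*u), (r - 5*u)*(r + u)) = r + u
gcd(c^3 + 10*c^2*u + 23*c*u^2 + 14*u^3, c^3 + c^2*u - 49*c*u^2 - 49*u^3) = c^2 + 8*c*u + 7*u^2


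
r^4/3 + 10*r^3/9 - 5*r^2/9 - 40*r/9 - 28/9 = (r/3 + 1/3)*(r - 2)*(r + 2)*(r + 7/3)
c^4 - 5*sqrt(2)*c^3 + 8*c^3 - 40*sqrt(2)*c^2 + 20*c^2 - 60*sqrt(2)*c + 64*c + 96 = (c + 2)*(c + 6)*(c - 4*sqrt(2))*(c - sqrt(2))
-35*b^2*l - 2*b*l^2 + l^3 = l*(-7*b + l)*(5*b + l)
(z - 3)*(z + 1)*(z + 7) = z^3 + 5*z^2 - 17*z - 21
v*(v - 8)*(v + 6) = v^3 - 2*v^2 - 48*v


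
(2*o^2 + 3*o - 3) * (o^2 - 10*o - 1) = 2*o^4 - 17*o^3 - 35*o^2 + 27*o + 3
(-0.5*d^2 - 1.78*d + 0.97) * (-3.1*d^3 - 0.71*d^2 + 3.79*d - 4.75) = 1.55*d^5 + 5.873*d^4 - 3.6382*d^3 - 5.0599*d^2 + 12.1313*d - 4.6075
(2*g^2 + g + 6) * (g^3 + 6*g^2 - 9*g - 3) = 2*g^5 + 13*g^4 - 6*g^3 + 21*g^2 - 57*g - 18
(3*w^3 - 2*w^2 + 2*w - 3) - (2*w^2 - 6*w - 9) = 3*w^3 - 4*w^2 + 8*w + 6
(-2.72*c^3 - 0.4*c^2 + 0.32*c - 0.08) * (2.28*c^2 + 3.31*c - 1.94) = -6.2016*c^5 - 9.9152*c^4 + 4.6824*c^3 + 1.6528*c^2 - 0.8856*c + 0.1552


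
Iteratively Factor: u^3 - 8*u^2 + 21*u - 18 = (u - 2)*(u^2 - 6*u + 9) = (u - 3)*(u - 2)*(u - 3)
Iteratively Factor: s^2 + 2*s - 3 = (s + 3)*(s - 1)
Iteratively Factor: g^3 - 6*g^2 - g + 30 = (g + 2)*(g^2 - 8*g + 15) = (g - 5)*(g + 2)*(g - 3)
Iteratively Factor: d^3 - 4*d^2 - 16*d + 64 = (d + 4)*(d^2 - 8*d + 16) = (d - 4)*(d + 4)*(d - 4)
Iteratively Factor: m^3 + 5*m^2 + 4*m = (m + 1)*(m^2 + 4*m) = m*(m + 1)*(m + 4)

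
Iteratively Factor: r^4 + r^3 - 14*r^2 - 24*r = (r + 2)*(r^3 - r^2 - 12*r) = r*(r + 2)*(r^2 - r - 12) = r*(r - 4)*(r + 2)*(r + 3)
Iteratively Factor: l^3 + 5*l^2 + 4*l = (l + 1)*(l^2 + 4*l) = (l + 1)*(l + 4)*(l)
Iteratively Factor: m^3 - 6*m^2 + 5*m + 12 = (m - 3)*(m^2 - 3*m - 4) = (m - 3)*(m + 1)*(m - 4)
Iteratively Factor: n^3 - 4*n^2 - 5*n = (n)*(n^2 - 4*n - 5) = n*(n - 5)*(n + 1)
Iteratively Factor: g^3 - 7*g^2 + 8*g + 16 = (g - 4)*(g^2 - 3*g - 4) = (g - 4)^2*(g + 1)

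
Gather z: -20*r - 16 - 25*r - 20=-45*r - 36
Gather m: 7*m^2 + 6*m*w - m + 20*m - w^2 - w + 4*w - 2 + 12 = 7*m^2 + m*(6*w + 19) - w^2 + 3*w + 10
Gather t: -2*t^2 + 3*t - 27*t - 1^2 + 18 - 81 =-2*t^2 - 24*t - 64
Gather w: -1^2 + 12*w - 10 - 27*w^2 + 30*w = -27*w^2 + 42*w - 11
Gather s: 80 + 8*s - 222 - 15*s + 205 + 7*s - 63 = 0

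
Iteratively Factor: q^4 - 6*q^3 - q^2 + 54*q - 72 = (q - 4)*(q^3 - 2*q^2 - 9*q + 18) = (q - 4)*(q + 3)*(q^2 - 5*q + 6) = (q - 4)*(q - 3)*(q + 3)*(q - 2)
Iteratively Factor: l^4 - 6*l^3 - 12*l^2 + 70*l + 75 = (l - 5)*(l^3 - l^2 - 17*l - 15) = (l - 5)*(l + 3)*(l^2 - 4*l - 5) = (l - 5)*(l + 1)*(l + 3)*(l - 5)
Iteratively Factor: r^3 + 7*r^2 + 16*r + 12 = (r + 2)*(r^2 + 5*r + 6) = (r + 2)*(r + 3)*(r + 2)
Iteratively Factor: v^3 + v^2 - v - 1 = (v + 1)*(v^2 - 1) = (v - 1)*(v + 1)*(v + 1)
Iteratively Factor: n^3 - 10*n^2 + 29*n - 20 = (n - 5)*(n^2 - 5*n + 4) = (n - 5)*(n - 4)*(n - 1)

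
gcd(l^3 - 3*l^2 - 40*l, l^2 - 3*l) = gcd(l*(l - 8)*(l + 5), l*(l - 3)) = l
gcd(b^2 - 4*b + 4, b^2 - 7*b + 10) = b - 2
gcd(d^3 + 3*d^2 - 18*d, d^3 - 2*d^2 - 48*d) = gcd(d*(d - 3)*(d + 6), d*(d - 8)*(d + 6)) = d^2 + 6*d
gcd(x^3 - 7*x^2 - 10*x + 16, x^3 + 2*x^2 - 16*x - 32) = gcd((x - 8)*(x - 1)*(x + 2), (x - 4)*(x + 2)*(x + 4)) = x + 2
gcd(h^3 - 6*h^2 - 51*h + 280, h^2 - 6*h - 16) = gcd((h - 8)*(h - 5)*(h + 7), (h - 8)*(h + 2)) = h - 8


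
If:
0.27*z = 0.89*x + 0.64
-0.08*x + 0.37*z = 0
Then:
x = -0.77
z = -0.17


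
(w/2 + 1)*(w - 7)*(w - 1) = w^3/2 - 3*w^2 - 9*w/2 + 7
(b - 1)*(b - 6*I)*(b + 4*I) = b^3 - b^2 - 2*I*b^2 + 24*b + 2*I*b - 24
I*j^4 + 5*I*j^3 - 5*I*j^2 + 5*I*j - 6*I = (j + 6)*(j - I)*(j + I)*(I*j - I)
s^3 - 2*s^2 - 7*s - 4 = (s - 4)*(s + 1)^2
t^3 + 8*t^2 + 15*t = t*(t + 3)*(t + 5)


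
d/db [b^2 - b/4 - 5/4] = 2*b - 1/4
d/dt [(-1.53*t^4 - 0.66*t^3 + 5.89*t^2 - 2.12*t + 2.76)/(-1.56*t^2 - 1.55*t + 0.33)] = (4.7736*t^5 + 8.1441*t^4 + 0.0263999999999989*t^3 - 13.0901*t^2 + 12.4986*t + 3.5784)/(2.4336*t^4 + 4.836*t^3 + 1.3729*t^2 - 1.023*t + 0.1089)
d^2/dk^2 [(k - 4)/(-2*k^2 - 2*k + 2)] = (-(k - 4)*(2*k + 1)^2 + 3*(k - 1)*(k^2 + k - 1))/(k^2 + k - 1)^3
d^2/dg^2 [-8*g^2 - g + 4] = -16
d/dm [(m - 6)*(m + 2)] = 2*m - 4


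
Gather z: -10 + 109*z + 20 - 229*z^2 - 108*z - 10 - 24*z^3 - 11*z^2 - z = -24*z^3 - 240*z^2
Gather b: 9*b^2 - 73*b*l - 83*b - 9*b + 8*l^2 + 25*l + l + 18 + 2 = 9*b^2 + b*(-73*l - 92) + 8*l^2 + 26*l + 20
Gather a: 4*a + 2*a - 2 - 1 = 6*a - 3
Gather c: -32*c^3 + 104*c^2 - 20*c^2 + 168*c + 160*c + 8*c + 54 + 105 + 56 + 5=-32*c^3 + 84*c^2 + 336*c + 220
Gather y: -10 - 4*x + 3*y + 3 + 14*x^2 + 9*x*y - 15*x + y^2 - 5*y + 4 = 14*x^2 - 19*x + y^2 + y*(9*x - 2) - 3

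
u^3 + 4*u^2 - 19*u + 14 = (u - 2)*(u - 1)*(u + 7)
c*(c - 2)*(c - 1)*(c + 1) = c^4 - 2*c^3 - c^2 + 2*c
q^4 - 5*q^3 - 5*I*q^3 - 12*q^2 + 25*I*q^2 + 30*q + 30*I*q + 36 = (q - 6)*(q + 1)*(q - 3*I)*(q - 2*I)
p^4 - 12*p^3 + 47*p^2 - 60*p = p*(p - 5)*(p - 4)*(p - 3)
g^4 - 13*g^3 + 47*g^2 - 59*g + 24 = (g - 8)*(g - 3)*(g - 1)^2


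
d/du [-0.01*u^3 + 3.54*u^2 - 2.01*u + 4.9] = -0.03*u^2 + 7.08*u - 2.01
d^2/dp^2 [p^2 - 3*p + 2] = 2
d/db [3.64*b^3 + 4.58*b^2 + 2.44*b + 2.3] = 10.92*b^2 + 9.16*b + 2.44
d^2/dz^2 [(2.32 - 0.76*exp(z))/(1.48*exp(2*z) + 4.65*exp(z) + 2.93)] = (-1.664704*exp(4*z) + 25.557232*exp(3*z) + 67.672704*exp(2*z) + 20.277028*exp(z) - 38.133364)*exp(z)/(3.241792*exp(6*z) + 30.55608*exp(5*z) + 115.257516*exp(4*z) + 221.530185*exp(3*z) + 228.178731*exp(2*z) + 119.759355*exp(z) + 25.153757)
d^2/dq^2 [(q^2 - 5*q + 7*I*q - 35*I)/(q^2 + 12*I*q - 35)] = 10*(-1 - I)/(q^3 + 15*I*q^2 - 75*q - 125*I)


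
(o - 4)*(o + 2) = o^2 - 2*o - 8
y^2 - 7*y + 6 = (y - 6)*(y - 1)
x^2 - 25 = (x - 5)*(x + 5)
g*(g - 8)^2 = g^3 - 16*g^2 + 64*g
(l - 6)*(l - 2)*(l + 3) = l^3 - 5*l^2 - 12*l + 36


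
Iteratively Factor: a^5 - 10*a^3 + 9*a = (a + 1)*(a^4 - a^3 - 9*a^2 + 9*a) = (a - 3)*(a + 1)*(a^3 + 2*a^2 - 3*a) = a*(a - 3)*(a + 1)*(a^2 + 2*a - 3) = a*(a - 3)*(a + 1)*(a + 3)*(a - 1)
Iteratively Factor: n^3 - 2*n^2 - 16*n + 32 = (n + 4)*(n^2 - 6*n + 8) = (n - 2)*(n + 4)*(n - 4)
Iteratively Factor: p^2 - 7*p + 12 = (p - 3)*(p - 4)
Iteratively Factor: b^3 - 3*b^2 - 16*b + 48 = (b - 4)*(b^2 + b - 12) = (b - 4)*(b + 4)*(b - 3)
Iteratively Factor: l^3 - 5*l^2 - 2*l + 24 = (l - 4)*(l^2 - l - 6) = (l - 4)*(l - 3)*(l + 2)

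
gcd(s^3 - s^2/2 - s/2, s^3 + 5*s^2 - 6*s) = s^2 - s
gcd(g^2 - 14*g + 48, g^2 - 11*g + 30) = g - 6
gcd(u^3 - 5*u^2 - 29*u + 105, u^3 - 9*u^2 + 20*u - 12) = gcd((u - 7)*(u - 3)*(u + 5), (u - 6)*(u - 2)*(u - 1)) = 1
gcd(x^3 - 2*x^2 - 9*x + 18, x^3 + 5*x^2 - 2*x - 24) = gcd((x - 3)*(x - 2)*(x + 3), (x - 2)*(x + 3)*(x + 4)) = x^2 + x - 6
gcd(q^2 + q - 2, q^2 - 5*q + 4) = q - 1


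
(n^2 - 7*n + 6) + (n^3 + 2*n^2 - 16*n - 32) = n^3 + 3*n^2 - 23*n - 26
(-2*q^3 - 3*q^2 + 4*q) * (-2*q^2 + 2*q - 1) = 4*q^5 + 2*q^4 - 12*q^3 + 11*q^2 - 4*q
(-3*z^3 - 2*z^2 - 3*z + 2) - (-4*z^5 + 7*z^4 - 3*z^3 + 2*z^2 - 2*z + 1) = 4*z^5 - 7*z^4 - 4*z^2 - z + 1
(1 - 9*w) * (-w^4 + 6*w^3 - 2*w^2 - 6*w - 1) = 9*w^5 - 55*w^4 + 24*w^3 + 52*w^2 + 3*w - 1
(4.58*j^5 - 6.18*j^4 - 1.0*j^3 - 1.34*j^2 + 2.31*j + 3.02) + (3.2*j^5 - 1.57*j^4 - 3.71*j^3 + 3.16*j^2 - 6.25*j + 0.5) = 7.78*j^5 - 7.75*j^4 - 4.71*j^3 + 1.82*j^2 - 3.94*j + 3.52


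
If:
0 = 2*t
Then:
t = 0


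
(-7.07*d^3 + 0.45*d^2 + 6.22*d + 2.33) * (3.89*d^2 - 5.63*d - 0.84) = -27.5023*d^5 + 41.5546*d^4 + 27.6011*d^3 - 26.3329*d^2 - 18.3427*d - 1.9572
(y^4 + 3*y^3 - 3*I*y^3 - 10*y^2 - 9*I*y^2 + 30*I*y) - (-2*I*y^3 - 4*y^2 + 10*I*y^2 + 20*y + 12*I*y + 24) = y^4 + 3*y^3 - I*y^3 - 6*y^2 - 19*I*y^2 - 20*y + 18*I*y - 24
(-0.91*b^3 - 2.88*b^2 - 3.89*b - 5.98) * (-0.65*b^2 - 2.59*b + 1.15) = 0.5915*b^5 + 4.2289*b^4 + 8.9412*b^3 + 10.6501*b^2 + 11.0147*b - 6.877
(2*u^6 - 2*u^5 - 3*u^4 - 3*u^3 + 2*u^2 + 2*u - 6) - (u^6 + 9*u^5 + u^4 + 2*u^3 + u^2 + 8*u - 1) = u^6 - 11*u^5 - 4*u^4 - 5*u^3 + u^2 - 6*u - 5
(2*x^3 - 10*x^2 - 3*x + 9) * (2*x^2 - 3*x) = 4*x^5 - 26*x^4 + 24*x^3 + 27*x^2 - 27*x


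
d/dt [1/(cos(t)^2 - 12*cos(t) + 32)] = 2*(cos(t) - 6)*sin(t)/(cos(t)^2 - 12*cos(t) + 32)^2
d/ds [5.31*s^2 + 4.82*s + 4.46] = 10.62*s + 4.82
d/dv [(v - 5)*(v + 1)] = 2*v - 4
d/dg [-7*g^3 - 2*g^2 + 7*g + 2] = -21*g^2 - 4*g + 7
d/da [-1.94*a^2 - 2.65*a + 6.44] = -3.88*a - 2.65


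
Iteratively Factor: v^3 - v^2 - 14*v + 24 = (v - 2)*(v^2 + v - 12) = (v - 3)*(v - 2)*(v + 4)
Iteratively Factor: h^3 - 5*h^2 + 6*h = (h - 3)*(h^2 - 2*h) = (h - 3)*(h - 2)*(h)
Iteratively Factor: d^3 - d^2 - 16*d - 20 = (d + 2)*(d^2 - 3*d - 10) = (d + 2)^2*(d - 5)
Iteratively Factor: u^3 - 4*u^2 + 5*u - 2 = (u - 1)*(u^2 - 3*u + 2) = (u - 2)*(u - 1)*(u - 1)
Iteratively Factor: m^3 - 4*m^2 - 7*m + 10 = (m + 2)*(m^2 - 6*m + 5) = (m - 1)*(m + 2)*(m - 5)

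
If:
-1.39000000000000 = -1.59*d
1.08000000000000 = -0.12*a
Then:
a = -9.00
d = 0.87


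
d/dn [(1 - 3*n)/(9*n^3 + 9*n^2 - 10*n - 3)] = (54*n^3 - 18*n + 19)/(81*n^6 + 162*n^5 - 99*n^4 - 234*n^3 + 46*n^2 + 60*n + 9)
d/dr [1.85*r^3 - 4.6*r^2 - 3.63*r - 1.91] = 5.55*r^2 - 9.2*r - 3.63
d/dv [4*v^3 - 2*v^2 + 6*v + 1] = 12*v^2 - 4*v + 6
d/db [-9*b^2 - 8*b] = -18*b - 8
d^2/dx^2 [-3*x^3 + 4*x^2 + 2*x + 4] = 8 - 18*x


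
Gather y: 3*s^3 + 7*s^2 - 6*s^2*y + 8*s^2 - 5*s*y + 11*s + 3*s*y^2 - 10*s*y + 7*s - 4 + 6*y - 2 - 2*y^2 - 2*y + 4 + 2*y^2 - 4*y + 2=3*s^3 + 15*s^2 + 3*s*y^2 + 18*s + y*(-6*s^2 - 15*s)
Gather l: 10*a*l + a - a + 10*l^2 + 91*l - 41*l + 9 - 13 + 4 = 10*l^2 + l*(10*a + 50)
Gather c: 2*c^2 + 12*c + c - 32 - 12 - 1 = 2*c^2 + 13*c - 45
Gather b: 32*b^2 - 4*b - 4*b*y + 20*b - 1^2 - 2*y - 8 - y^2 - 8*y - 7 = 32*b^2 + b*(16 - 4*y) - y^2 - 10*y - 16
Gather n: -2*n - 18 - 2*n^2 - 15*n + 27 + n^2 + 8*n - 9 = -n^2 - 9*n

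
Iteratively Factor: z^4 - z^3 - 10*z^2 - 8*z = (z + 1)*(z^3 - 2*z^2 - 8*z) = z*(z + 1)*(z^2 - 2*z - 8) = z*(z - 4)*(z + 1)*(z + 2)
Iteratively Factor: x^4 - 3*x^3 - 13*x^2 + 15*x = (x)*(x^3 - 3*x^2 - 13*x + 15) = x*(x - 1)*(x^2 - 2*x - 15) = x*(x - 1)*(x + 3)*(x - 5)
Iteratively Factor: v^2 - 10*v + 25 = (v - 5)*(v - 5)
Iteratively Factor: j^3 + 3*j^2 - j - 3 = (j + 1)*(j^2 + 2*j - 3) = (j - 1)*(j + 1)*(j + 3)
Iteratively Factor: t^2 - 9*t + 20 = (t - 5)*(t - 4)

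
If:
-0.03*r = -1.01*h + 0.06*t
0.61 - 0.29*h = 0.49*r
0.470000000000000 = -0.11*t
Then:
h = -0.21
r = 1.37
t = -4.27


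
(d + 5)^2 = d^2 + 10*d + 25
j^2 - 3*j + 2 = (j - 2)*(j - 1)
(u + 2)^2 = u^2 + 4*u + 4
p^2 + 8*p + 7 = (p + 1)*(p + 7)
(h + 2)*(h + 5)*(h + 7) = h^3 + 14*h^2 + 59*h + 70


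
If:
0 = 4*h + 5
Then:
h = -5/4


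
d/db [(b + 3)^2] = 2*b + 6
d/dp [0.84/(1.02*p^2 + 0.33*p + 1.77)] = (-1.7136*p - 0.2772)/(1.02*p^2 + 0.33*p + 1.77)^2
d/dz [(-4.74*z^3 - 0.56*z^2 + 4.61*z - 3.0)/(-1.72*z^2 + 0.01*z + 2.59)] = (8.1528*z^4 - 0.0948*z^3 - 28.9062*z^2 - 13.2208*z + 11.9699)/(2.9584*z^4 - 0.0344*z^3 - 8.9095*z^2 + 0.0518*z + 6.7081)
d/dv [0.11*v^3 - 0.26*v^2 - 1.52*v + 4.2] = 0.33*v^2 - 0.52*v - 1.52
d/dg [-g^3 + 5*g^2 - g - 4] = -3*g^2 + 10*g - 1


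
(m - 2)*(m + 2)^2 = m^3 + 2*m^2 - 4*m - 8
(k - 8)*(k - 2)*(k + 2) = k^3 - 8*k^2 - 4*k + 32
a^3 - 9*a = a*(a - 3)*(a + 3)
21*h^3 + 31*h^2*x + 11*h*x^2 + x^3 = (h + x)*(3*h + x)*(7*h + x)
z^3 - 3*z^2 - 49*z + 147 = (z - 7)*(z - 3)*(z + 7)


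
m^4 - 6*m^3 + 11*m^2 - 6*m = m*(m - 3)*(m - 2)*(m - 1)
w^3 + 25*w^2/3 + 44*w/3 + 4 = (w + 1/3)*(w + 2)*(w + 6)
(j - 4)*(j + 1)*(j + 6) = j^3 + 3*j^2 - 22*j - 24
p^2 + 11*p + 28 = (p + 4)*(p + 7)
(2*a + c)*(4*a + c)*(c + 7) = 8*a^2*c + 56*a^2 + 6*a*c^2 + 42*a*c + c^3 + 7*c^2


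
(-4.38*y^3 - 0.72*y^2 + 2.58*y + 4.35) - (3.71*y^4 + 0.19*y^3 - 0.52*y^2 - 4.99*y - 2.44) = -3.71*y^4 - 4.57*y^3 - 0.2*y^2 + 7.57*y + 6.79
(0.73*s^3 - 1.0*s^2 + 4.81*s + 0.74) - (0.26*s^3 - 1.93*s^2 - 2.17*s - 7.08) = 0.47*s^3 + 0.93*s^2 + 6.98*s + 7.82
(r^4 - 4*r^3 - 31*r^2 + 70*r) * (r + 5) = r^5 + r^4 - 51*r^3 - 85*r^2 + 350*r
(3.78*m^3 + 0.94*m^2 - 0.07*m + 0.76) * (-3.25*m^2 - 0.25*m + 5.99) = -12.285*m^5 - 4.0*m^4 + 22.6347*m^3 + 3.1781*m^2 - 0.6093*m + 4.5524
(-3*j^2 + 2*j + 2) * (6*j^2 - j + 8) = -18*j^4 + 15*j^3 - 14*j^2 + 14*j + 16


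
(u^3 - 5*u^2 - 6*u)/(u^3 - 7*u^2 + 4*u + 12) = u/(u - 2)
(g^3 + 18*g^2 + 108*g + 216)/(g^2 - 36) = (g^2 + 12*g + 36)/(g - 6)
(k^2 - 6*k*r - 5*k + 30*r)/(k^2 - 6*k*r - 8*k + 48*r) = (k - 5)/(k - 8)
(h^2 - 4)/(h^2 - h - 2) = (h + 2)/(h + 1)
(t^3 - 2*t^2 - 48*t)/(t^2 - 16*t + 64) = t*(t + 6)/(t - 8)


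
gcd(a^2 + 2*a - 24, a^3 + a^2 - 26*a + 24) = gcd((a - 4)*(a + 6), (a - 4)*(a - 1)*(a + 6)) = a^2 + 2*a - 24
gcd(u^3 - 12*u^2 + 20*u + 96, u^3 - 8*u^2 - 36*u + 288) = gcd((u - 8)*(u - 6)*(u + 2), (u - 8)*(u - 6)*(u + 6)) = u^2 - 14*u + 48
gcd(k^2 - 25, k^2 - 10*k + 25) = k - 5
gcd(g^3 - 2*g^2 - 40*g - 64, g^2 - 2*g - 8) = g + 2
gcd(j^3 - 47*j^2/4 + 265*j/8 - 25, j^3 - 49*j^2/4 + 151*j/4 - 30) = j^2 - 37*j/4 + 10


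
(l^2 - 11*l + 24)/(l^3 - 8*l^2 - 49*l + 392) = (l - 3)/(l^2 - 49)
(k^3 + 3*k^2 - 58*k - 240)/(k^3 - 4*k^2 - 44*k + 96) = (k + 5)/(k - 2)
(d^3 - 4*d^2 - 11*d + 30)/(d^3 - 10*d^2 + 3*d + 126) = (d^2 - 7*d + 10)/(d^2 - 13*d + 42)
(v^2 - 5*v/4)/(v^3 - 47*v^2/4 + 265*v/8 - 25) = 2*v/(2*v^2 - 21*v + 40)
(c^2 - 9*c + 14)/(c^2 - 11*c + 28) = (c - 2)/(c - 4)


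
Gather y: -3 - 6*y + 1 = -6*y - 2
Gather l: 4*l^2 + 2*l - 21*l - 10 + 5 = 4*l^2 - 19*l - 5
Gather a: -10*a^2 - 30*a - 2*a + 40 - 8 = -10*a^2 - 32*a + 32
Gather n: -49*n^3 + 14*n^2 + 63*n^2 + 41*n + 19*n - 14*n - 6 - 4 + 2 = -49*n^3 + 77*n^2 + 46*n - 8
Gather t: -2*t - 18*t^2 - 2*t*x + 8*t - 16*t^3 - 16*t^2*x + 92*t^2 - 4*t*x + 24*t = -16*t^3 + t^2*(74 - 16*x) + t*(30 - 6*x)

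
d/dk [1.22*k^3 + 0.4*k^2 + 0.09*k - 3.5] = 3.66*k^2 + 0.8*k + 0.09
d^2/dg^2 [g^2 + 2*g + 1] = 2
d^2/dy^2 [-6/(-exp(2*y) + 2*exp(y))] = 12*((1 - 2*exp(y))*(exp(y) - 2) + 4*(1 - exp(y))^2)*exp(-y)/(exp(y) - 2)^3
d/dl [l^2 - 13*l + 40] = 2*l - 13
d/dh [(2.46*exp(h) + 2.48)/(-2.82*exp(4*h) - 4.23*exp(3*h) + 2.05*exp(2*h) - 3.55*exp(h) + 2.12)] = (20.8116*exp(4*h) + 48.786*exp(3*h) + 26.4282*exp(2*h) - 10.168*exp(h) + 14.0192)*exp(h)/(7.9524*exp(8*h) + 23.8572*exp(7*h) + 6.33090000000001*exp(6*h) + 2.679*exp(5*h) + 22.2787*exp(4*h) - 32.4902*exp(3*h) + 21.2945*exp(2*h) - 15.052*exp(h) + 4.4944)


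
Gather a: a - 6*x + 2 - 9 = a - 6*x - 7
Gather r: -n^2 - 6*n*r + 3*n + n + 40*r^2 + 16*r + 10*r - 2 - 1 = -n^2 + 4*n + 40*r^2 + r*(26 - 6*n) - 3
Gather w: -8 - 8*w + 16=8 - 8*w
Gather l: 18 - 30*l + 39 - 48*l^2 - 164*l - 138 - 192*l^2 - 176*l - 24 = -240*l^2 - 370*l - 105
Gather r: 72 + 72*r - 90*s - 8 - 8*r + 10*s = 64*r - 80*s + 64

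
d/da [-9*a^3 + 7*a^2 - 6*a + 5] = -27*a^2 + 14*a - 6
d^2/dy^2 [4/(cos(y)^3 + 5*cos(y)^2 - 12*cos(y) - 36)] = 4*((-45*cos(y) + 40*cos(2*y) + 9*cos(3*y))*(cos(y)^3 + 5*cos(y)^2 - 12*cos(y) - 36)/4 + 2*(3*cos(y)^2 + 10*cos(y) - 12)^2*sin(y)^2)/(cos(y)^3 + 5*cos(y)^2 - 12*cos(y) - 36)^3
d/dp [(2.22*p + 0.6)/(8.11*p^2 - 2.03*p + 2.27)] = (-18.0042*p^2 - 9.732*p + 6.2574)/(65.7721*p^4 - 32.9266*p^3 + 40.9403*p^2 - 9.2162*p + 5.1529)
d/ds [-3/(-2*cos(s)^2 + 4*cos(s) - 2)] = 3*sin(s)/(cos(s) - 1)^3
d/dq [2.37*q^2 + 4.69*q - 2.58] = 4.74*q + 4.69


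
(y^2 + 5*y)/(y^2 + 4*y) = (y + 5)/(y + 4)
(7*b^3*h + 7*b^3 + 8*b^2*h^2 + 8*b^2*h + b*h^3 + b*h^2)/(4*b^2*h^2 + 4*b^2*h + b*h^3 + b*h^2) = (7*b^2 + 8*b*h + h^2)/(h*(4*b + h))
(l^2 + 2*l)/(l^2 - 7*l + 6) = l*(l + 2)/(l^2 - 7*l + 6)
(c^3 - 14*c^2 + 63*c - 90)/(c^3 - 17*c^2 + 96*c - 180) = (c - 3)/(c - 6)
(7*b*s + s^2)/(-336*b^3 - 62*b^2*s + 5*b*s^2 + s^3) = s/(-48*b^2 - 2*b*s + s^2)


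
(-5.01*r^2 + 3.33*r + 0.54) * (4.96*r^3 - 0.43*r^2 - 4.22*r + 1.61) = -24.8496*r^5 + 18.6711*r^4 + 22.3887*r^3 - 22.3509*r^2 + 3.0825*r + 0.8694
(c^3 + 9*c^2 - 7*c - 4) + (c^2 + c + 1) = c^3 + 10*c^2 - 6*c - 3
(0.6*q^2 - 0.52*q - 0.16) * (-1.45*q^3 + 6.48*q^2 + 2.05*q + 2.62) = -0.87*q^5 + 4.642*q^4 - 1.9076*q^3 - 0.5308*q^2 - 1.6904*q - 0.4192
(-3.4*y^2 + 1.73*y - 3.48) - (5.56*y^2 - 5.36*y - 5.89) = -8.96*y^2 + 7.09*y + 2.41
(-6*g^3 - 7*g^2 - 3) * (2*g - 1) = -12*g^4 - 8*g^3 + 7*g^2 - 6*g + 3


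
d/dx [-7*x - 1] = -7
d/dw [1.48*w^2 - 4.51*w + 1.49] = 2.96*w - 4.51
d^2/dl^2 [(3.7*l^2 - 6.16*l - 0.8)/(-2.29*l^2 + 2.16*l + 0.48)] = (-2.8421709430404e-14*l^4 + 28.003952*l^3 + 0.769439999999946*l^2 + 16.883712*l - 5.254656)/(12.008989*l^6 - 33.981768*l^5 + 24.501168*l^4 + 4.167936*l^3 - 5.135616*l^2 - 1.492992*l - 0.110592)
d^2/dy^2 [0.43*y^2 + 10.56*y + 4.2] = 0.860000000000000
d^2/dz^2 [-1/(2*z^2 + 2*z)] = (z*(z + 1) - (2*z + 1)^2)/(z^3*(z + 1)^3)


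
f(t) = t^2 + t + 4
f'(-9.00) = -17.00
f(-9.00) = 76.00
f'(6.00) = 13.00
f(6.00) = 46.00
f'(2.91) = 6.82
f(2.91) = 15.38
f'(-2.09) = -3.18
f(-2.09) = 6.28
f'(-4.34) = -7.68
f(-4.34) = 18.50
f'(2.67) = 6.34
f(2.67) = 13.80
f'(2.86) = 6.72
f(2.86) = 15.04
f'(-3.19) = -5.38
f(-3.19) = 10.99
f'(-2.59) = -4.18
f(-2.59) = 8.12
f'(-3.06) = -5.12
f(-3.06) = 10.30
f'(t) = 2*t + 1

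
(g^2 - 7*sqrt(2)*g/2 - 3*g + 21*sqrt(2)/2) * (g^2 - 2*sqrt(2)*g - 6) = g^4 - 11*sqrt(2)*g^3/2 - 3*g^3 + 8*g^2 + 33*sqrt(2)*g^2/2 - 24*g + 21*sqrt(2)*g - 63*sqrt(2)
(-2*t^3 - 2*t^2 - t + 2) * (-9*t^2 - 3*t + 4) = 18*t^5 + 24*t^4 + 7*t^3 - 23*t^2 - 10*t + 8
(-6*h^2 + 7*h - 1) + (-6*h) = -6*h^2 + h - 1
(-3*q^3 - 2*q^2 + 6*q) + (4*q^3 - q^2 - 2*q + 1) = q^3 - 3*q^2 + 4*q + 1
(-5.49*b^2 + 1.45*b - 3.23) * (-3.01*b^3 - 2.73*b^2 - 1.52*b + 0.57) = 16.5249*b^5 + 10.6232*b^4 + 14.1086*b^3 + 3.4846*b^2 + 5.7361*b - 1.8411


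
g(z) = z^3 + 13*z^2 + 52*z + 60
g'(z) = 3*z^2 + 26*z + 52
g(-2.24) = -2.49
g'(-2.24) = 8.81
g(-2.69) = -5.28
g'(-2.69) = 3.77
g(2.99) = 358.43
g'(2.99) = 156.56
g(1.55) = 175.56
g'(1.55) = 99.51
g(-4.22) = -3.08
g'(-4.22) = -4.29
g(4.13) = 566.94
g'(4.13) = 210.55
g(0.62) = 97.48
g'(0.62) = 69.27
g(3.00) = 360.00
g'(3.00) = 157.00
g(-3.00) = -6.00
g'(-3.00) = 1.00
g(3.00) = 360.00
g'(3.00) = 157.00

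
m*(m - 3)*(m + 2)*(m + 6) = m^4 + 5*m^3 - 12*m^2 - 36*m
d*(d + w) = d^2 + d*w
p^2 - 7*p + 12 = (p - 4)*(p - 3)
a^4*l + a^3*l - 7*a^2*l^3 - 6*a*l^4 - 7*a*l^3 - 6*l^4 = (a - 3*l)*(a + l)*(a + 2*l)*(a*l + l)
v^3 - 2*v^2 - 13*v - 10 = (v - 5)*(v + 1)*(v + 2)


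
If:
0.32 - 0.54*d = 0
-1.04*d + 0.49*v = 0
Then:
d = 0.59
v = 1.26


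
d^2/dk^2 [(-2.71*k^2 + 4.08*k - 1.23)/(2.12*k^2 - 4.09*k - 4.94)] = (-10.321432*k^3 - 203.4564*k^2 + 320.364648*k - 364.051262)/(9.528128*k^6 - 55.146288*k^5 + 39.783708*k^4 + 188.584583*k^3 - 92.7035459999999*k^2 - 299.432172*k - 120.553784)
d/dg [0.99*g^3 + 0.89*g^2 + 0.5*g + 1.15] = 2.97*g^2 + 1.78*g + 0.5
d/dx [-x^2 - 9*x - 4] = -2*x - 9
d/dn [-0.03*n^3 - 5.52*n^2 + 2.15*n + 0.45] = -0.09*n^2 - 11.04*n + 2.15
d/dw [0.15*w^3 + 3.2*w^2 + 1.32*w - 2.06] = 0.45*w^2 + 6.4*w + 1.32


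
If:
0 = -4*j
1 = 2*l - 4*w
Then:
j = 0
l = 2*w + 1/2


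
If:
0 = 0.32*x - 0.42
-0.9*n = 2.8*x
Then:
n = -4.08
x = 1.31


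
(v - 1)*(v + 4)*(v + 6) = v^3 + 9*v^2 + 14*v - 24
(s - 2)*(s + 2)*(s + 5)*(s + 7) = s^4 + 12*s^3 + 31*s^2 - 48*s - 140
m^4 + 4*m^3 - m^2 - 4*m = m*(m - 1)*(m + 1)*(m + 4)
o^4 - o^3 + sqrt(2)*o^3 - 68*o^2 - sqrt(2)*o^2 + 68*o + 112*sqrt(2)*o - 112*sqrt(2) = (o - 1)*(o - 4*sqrt(2))*(o - 2*sqrt(2))*(o + 7*sqrt(2))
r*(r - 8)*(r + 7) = r^3 - r^2 - 56*r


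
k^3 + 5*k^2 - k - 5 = (k - 1)*(k + 1)*(k + 5)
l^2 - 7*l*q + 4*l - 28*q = (l + 4)*(l - 7*q)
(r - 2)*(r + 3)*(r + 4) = r^3 + 5*r^2 - 2*r - 24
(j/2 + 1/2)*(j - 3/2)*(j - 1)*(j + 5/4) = j^4/2 - j^3/8 - 23*j^2/16 + j/8 + 15/16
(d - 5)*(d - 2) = d^2 - 7*d + 10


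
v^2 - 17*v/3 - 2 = (v - 6)*(v + 1/3)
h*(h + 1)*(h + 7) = h^3 + 8*h^2 + 7*h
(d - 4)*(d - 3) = d^2 - 7*d + 12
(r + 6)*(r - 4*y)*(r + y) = r^3 - 3*r^2*y + 6*r^2 - 4*r*y^2 - 18*r*y - 24*y^2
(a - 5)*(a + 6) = a^2 + a - 30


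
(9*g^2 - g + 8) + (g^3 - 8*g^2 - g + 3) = g^3 + g^2 - 2*g + 11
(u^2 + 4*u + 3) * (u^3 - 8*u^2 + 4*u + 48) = u^5 - 4*u^4 - 25*u^3 + 40*u^2 + 204*u + 144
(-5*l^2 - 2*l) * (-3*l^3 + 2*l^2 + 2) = 15*l^5 - 4*l^4 - 4*l^3 - 10*l^2 - 4*l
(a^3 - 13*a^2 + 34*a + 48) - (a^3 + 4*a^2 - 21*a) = -17*a^2 + 55*a + 48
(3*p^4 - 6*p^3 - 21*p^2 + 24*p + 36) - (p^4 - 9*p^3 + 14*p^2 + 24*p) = 2*p^4 + 3*p^3 - 35*p^2 + 36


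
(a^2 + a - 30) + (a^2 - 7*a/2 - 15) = 2*a^2 - 5*a/2 - 45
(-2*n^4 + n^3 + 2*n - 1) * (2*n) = -4*n^5 + 2*n^4 + 4*n^2 - 2*n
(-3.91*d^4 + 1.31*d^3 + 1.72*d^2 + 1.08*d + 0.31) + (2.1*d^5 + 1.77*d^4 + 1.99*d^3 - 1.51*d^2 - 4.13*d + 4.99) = 2.1*d^5 - 2.14*d^4 + 3.3*d^3 + 0.21*d^2 - 3.05*d + 5.3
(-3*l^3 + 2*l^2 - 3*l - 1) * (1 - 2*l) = 6*l^4 - 7*l^3 + 8*l^2 - l - 1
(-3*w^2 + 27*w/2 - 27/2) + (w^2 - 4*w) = -2*w^2 + 19*w/2 - 27/2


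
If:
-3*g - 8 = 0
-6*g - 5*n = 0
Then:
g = -8/3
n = 16/5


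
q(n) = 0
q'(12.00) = 0.00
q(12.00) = 0.00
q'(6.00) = 0.00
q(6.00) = 0.00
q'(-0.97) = 0.00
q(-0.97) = 0.00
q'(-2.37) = 0.00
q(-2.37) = 0.00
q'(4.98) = 0.00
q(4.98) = 0.00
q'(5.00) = 0.00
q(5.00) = 0.00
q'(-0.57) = 0.00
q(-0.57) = 0.00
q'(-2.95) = 0.00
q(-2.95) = 0.00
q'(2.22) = 0.00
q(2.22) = 0.00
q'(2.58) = 0.00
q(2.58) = 0.00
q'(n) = 0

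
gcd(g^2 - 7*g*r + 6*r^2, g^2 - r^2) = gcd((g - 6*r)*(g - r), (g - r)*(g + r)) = -g + r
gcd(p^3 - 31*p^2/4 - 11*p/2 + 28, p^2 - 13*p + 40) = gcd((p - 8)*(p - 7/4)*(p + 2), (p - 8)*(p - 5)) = p - 8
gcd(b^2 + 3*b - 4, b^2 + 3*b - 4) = b^2 + 3*b - 4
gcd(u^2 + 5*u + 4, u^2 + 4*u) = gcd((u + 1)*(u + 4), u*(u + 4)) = u + 4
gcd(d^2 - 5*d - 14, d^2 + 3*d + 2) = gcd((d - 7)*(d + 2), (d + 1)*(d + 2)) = d + 2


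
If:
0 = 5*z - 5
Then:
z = 1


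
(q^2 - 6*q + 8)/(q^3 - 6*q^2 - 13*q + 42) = (q - 4)/(q^2 - 4*q - 21)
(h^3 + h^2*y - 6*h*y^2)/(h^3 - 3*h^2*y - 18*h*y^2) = (-h + 2*y)/(-h + 6*y)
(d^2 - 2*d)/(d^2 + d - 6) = d/(d + 3)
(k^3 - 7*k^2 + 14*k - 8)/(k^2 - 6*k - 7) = (-k^3 + 7*k^2 - 14*k + 8)/(-k^2 + 6*k + 7)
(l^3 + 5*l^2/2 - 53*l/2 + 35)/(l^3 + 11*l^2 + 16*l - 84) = (l - 5/2)/(l + 6)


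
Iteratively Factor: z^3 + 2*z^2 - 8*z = (z)*(z^2 + 2*z - 8) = z*(z - 2)*(z + 4)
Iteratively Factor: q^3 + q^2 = (q)*(q^2 + q) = q^2*(q + 1)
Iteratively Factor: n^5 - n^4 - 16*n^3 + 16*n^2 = (n + 4)*(n^4 - 5*n^3 + 4*n^2) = n*(n + 4)*(n^3 - 5*n^2 + 4*n) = n*(n - 1)*(n + 4)*(n^2 - 4*n) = n*(n - 4)*(n - 1)*(n + 4)*(n)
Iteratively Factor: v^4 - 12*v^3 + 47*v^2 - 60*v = (v)*(v^3 - 12*v^2 + 47*v - 60) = v*(v - 4)*(v^2 - 8*v + 15) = v*(v - 5)*(v - 4)*(v - 3)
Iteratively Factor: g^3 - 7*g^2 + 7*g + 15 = (g + 1)*(g^2 - 8*g + 15) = (g - 3)*(g + 1)*(g - 5)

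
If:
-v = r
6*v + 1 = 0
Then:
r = 1/6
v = -1/6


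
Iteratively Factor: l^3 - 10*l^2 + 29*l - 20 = (l - 5)*(l^2 - 5*l + 4) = (l - 5)*(l - 1)*(l - 4)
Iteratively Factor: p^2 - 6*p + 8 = (p - 4)*(p - 2)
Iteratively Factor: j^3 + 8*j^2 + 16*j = (j)*(j^2 + 8*j + 16) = j*(j + 4)*(j + 4)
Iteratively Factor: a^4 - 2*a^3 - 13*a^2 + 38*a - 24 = (a - 3)*(a^3 + a^2 - 10*a + 8) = (a - 3)*(a + 4)*(a^2 - 3*a + 2) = (a - 3)*(a - 2)*(a + 4)*(a - 1)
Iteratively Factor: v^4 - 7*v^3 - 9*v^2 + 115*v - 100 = (v - 1)*(v^3 - 6*v^2 - 15*v + 100) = (v - 1)*(v + 4)*(v^2 - 10*v + 25) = (v - 5)*(v - 1)*(v + 4)*(v - 5)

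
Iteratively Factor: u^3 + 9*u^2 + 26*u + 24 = (u + 3)*(u^2 + 6*u + 8) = (u + 3)*(u + 4)*(u + 2)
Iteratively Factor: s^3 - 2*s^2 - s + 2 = (s - 1)*(s^2 - s - 2) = (s - 2)*(s - 1)*(s + 1)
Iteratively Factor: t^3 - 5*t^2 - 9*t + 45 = (t - 3)*(t^2 - 2*t - 15) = (t - 3)*(t + 3)*(t - 5)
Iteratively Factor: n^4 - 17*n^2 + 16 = (n - 1)*(n^3 + n^2 - 16*n - 16) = (n - 4)*(n - 1)*(n^2 + 5*n + 4) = (n - 4)*(n - 1)*(n + 4)*(n + 1)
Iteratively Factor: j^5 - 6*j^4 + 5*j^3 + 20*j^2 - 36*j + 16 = (j - 1)*(j^4 - 5*j^3 + 20*j - 16) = (j - 1)*(j + 2)*(j^3 - 7*j^2 + 14*j - 8) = (j - 2)*(j - 1)*(j + 2)*(j^2 - 5*j + 4) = (j - 2)*(j - 1)^2*(j + 2)*(j - 4)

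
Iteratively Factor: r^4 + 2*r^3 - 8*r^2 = (r + 4)*(r^3 - 2*r^2) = r*(r + 4)*(r^2 - 2*r) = r*(r - 2)*(r + 4)*(r)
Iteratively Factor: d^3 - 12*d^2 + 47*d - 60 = (d - 5)*(d^2 - 7*d + 12) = (d - 5)*(d - 3)*(d - 4)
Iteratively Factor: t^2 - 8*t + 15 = (t - 5)*(t - 3)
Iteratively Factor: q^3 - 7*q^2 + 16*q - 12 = (q - 2)*(q^2 - 5*q + 6) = (q - 2)^2*(q - 3)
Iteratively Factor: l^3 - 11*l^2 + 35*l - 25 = (l - 5)*(l^2 - 6*l + 5) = (l - 5)*(l - 1)*(l - 5)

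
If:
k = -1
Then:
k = -1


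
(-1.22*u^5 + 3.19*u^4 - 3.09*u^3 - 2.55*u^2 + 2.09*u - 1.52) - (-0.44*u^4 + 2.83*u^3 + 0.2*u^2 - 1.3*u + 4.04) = -1.22*u^5 + 3.63*u^4 - 5.92*u^3 - 2.75*u^2 + 3.39*u - 5.56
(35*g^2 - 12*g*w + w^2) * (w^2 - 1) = 35*g^2*w^2 - 35*g^2 - 12*g*w^3 + 12*g*w + w^4 - w^2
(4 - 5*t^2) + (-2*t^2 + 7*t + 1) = -7*t^2 + 7*t + 5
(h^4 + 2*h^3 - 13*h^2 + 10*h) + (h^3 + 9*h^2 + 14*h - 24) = h^4 + 3*h^3 - 4*h^2 + 24*h - 24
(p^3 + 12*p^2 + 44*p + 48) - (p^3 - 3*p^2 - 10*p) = 15*p^2 + 54*p + 48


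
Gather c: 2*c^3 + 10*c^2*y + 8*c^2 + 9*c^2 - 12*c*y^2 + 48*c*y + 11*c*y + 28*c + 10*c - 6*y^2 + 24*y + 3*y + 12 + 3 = 2*c^3 + c^2*(10*y + 17) + c*(-12*y^2 + 59*y + 38) - 6*y^2 + 27*y + 15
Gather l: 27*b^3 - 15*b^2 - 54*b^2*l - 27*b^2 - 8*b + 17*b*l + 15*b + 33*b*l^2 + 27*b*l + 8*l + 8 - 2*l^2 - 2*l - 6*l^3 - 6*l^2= 27*b^3 - 42*b^2 + 7*b - 6*l^3 + l^2*(33*b - 8) + l*(-54*b^2 + 44*b + 6) + 8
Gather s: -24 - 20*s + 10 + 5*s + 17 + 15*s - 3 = 0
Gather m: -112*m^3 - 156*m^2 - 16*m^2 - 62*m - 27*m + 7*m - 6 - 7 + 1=-112*m^3 - 172*m^2 - 82*m - 12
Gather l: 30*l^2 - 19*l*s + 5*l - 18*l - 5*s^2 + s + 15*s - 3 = 30*l^2 + l*(-19*s - 13) - 5*s^2 + 16*s - 3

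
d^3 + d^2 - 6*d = d*(d - 2)*(d + 3)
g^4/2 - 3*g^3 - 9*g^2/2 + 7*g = g*(g/2 + 1)*(g - 7)*(g - 1)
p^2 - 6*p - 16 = (p - 8)*(p + 2)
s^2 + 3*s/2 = s*(s + 3/2)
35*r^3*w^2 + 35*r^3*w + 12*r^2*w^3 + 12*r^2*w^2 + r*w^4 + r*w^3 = w*(5*r + w)*(7*r + w)*(r*w + r)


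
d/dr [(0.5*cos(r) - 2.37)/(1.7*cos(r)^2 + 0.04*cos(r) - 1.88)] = (0.85*cos(r)^2 - 8.058*cos(r) + 0.8452)*sin(r)/(2.89*cos(r)^4 + 0.136*cos(r)^3 - 6.3904*cos(r)^2 - 0.1504*cos(r) + 3.5344)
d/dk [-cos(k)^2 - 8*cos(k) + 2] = 2*(cos(k) + 4)*sin(k)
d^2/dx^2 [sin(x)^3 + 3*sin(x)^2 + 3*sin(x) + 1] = (6 - 9*sin(x))*(sin(x) + 1)^2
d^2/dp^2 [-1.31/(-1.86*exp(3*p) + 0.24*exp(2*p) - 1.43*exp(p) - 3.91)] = ((-21.9294*exp(2*p) + 1.2576*exp(p) - 1.8733)*(1.86*exp(3*p) - 0.24*exp(2*p) + 1.43*exp(p) + 3.91) + 1.31*(5.58*exp(2*p) - 0.48*exp(p) + 1.43)*(11.16*exp(2*p) - 0.96*exp(p) + 2.86)*exp(p))*exp(p)/(1.86*exp(3*p) - 0.24*exp(2*p) + 1.43*exp(p) + 3.91)^3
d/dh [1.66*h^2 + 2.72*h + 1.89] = 3.32*h + 2.72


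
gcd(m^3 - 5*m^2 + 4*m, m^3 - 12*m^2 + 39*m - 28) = m^2 - 5*m + 4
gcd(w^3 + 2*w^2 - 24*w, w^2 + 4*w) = w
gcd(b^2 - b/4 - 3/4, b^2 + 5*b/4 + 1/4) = 1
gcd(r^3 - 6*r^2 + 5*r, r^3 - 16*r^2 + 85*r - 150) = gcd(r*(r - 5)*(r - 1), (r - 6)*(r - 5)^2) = r - 5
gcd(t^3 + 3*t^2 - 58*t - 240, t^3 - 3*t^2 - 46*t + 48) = t^2 - 2*t - 48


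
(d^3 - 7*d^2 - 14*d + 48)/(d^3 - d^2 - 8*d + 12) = (d - 8)/(d - 2)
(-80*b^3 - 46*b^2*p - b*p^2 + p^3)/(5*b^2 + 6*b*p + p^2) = (-16*b^2 - 6*b*p + p^2)/(b + p)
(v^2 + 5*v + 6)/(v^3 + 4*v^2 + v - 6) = 1/(v - 1)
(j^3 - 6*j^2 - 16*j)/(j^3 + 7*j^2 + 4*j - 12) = j*(j - 8)/(j^2 + 5*j - 6)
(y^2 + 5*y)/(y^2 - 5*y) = (y + 5)/(y - 5)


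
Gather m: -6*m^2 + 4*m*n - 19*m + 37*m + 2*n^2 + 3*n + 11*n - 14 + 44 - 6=-6*m^2 + m*(4*n + 18) + 2*n^2 + 14*n + 24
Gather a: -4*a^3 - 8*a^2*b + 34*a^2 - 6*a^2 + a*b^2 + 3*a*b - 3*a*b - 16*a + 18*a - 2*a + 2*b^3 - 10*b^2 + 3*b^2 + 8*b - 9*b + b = -4*a^3 + a^2*(28 - 8*b) + a*b^2 + 2*b^3 - 7*b^2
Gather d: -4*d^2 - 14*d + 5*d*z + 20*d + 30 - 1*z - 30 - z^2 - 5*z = -4*d^2 + d*(5*z + 6) - z^2 - 6*z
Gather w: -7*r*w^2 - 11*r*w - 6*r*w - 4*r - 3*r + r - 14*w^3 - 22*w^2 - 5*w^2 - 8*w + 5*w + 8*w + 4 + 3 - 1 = -6*r - 14*w^3 + w^2*(-7*r - 27) + w*(5 - 17*r) + 6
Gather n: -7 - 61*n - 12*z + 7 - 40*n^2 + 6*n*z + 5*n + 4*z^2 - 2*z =-40*n^2 + n*(6*z - 56) + 4*z^2 - 14*z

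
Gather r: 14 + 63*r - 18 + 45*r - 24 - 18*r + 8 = 90*r - 20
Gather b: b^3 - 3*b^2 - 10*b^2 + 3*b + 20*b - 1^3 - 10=b^3 - 13*b^2 + 23*b - 11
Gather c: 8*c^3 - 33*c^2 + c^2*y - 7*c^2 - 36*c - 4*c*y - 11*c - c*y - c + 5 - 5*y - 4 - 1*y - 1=8*c^3 + c^2*(y - 40) + c*(-5*y - 48) - 6*y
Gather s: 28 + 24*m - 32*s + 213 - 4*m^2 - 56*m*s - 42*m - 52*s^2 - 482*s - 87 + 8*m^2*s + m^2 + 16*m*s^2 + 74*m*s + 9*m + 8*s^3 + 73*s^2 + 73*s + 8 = -3*m^2 - 9*m + 8*s^3 + s^2*(16*m + 21) + s*(8*m^2 + 18*m - 441) + 162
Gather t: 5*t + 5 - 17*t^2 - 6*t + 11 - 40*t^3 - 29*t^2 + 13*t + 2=-40*t^3 - 46*t^2 + 12*t + 18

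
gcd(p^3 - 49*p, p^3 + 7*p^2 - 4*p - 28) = p + 7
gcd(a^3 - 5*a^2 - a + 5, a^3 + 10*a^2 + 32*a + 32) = 1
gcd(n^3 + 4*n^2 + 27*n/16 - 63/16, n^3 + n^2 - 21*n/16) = n^2 + n - 21/16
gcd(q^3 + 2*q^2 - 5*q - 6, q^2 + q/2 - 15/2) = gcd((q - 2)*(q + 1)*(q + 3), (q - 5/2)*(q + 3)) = q + 3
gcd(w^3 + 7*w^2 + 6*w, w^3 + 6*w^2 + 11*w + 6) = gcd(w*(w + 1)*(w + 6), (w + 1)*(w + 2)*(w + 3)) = w + 1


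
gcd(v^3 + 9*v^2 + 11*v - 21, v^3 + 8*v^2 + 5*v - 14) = v^2 + 6*v - 7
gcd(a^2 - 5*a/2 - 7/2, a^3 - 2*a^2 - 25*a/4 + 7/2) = a - 7/2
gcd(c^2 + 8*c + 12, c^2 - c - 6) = c + 2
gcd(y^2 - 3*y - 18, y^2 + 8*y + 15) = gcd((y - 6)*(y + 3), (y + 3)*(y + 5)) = y + 3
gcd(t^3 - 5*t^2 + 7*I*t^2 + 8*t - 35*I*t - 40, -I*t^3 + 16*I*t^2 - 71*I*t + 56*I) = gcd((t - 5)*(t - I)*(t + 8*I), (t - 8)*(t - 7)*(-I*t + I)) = 1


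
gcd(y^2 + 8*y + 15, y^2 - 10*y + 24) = 1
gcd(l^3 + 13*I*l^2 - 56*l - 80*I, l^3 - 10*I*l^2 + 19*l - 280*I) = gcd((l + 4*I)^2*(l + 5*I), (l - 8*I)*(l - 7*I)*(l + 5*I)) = l + 5*I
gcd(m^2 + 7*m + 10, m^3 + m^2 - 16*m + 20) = m + 5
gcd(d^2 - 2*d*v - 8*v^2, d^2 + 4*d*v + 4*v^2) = d + 2*v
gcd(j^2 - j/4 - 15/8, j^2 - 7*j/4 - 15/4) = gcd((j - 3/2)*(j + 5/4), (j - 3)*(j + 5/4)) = j + 5/4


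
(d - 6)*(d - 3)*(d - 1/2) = d^3 - 19*d^2/2 + 45*d/2 - 9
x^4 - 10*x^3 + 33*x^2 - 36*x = x*(x - 4)*(x - 3)^2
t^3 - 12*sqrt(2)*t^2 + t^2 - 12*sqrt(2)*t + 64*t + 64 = (t + 1)*(t - 8*sqrt(2))*(t - 4*sqrt(2))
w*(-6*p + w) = -6*p*w + w^2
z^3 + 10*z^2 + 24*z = z*(z + 4)*(z + 6)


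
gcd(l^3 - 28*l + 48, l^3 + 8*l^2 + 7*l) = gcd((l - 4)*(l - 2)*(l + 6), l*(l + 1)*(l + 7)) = 1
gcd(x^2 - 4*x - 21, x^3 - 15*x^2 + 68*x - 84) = x - 7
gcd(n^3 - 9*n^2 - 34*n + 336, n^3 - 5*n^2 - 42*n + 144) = n^2 - 2*n - 48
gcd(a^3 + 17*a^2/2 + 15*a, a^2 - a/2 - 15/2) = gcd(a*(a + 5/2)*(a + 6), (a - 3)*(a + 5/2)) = a + 5/2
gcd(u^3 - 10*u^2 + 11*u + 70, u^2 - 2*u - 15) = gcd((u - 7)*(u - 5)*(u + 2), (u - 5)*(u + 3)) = u - 5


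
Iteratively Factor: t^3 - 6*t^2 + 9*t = (t - 3)*(t^2 - 3*t) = (t - 3)^2*(t)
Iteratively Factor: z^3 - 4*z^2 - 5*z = (z)*(z^2 - 4*z - 5) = z*(z - 5)*(z + 1)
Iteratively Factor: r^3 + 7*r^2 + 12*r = (r)*(r^2 + 7*r + 12) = r*(r + 3)*(r + 4)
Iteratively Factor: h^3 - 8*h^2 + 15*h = (h - 3)*(h^2 - 5*h) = (h - 5)*(h - 3)*(h)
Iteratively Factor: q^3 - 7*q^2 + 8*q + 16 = (q - 4)*(q^2 - 3*q - 4) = (q - 4)^2*(q + 1)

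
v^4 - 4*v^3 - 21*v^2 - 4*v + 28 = (v - 7)*(v - 1)*(v + 2)^2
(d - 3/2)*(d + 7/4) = d^2 + d/4 - 21/8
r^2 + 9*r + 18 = (r + 3)*(r + 6)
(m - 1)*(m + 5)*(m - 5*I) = m^3 + 4*m^2 - 5*I*m^2 - 5*m - 20*I*m + 25*I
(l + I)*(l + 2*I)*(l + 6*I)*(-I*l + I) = -I*l^4 + 9*l^3 + I*l^3 - 9*l^2 + 20*I*l^2 - 12*l - 20*I*l + 12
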